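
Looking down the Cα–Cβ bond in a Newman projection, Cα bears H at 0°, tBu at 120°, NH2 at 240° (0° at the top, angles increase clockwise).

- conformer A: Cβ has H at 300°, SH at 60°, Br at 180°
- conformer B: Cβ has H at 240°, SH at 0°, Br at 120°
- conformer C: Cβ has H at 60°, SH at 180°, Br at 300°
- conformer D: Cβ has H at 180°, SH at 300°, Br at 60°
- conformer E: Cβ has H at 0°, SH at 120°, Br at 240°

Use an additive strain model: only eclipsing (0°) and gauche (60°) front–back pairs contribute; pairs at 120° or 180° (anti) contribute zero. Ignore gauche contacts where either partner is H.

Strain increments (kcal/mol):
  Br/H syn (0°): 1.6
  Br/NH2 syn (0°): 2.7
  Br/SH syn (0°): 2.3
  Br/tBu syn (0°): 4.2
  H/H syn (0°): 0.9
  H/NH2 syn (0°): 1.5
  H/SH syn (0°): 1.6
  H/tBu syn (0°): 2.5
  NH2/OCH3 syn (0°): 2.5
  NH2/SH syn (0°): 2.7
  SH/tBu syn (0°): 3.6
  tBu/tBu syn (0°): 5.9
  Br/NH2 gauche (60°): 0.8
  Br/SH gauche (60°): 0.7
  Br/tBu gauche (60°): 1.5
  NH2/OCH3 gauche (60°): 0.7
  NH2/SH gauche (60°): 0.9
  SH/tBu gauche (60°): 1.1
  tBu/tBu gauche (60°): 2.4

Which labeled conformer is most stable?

D

A (staggered): tBu(120°)/SH(60°) gauche 1.1; tBu(120°)/Br(180°) gauche 1.5; NH2(240°)/Br(180°) gauche 0.8 → 3.4 kcal/mol.
B (eclipsed): H(0°)/SH(0°) eclipsed 1.6; tBu(120°)/Br(120°) eclipsed 4.2; NH2(240°)/H(240°) eclipsed 1.5 → 7.3 kcal/mol.
C (staggered): tBu(120°)/SH(180°) gauche 1.1; NH2(240°)/SH(180°) gauche 0.9; NH2(240°)/Br(300°) gauche 0.8 → 2.8 kcal/mol.
D (staggered): tBu(120°)/Br(60°) gauche 1.5; NH2(240°)/SH(300°) gauche 0.9 → 2.4 kcal/mol.
E (eclipsed): H(0°)/H(0°) eclipsed 0.9; tBu(120°)/SH(120°) eclipsed 3.6; NH2(240°)/Br(240°) eclipsed 2.7 → 7.2 kcal/mol.
D has the lowest total (2.4 kcal/mol).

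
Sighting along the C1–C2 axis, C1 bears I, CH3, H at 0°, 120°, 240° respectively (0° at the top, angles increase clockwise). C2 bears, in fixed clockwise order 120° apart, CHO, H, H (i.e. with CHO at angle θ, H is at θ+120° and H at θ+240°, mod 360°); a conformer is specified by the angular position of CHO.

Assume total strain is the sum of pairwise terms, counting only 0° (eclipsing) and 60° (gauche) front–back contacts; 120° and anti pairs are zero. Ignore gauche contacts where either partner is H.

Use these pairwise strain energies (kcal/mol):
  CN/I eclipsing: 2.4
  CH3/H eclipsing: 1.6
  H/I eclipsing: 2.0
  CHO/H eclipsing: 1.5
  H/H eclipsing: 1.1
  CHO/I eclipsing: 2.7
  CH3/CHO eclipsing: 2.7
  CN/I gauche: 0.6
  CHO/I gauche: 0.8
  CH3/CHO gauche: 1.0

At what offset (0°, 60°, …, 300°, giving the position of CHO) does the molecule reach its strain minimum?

CHO at 0° (eclipsed): I(0°)/CHO(0°) eclipsed 2.7; CH3(120°)/H(120°) eclipsed 1.6; H(240°)/H(240°) eclipsed 1.1 → 5.4 kcal/mol.
CHO at 60° (staggered): I(0°)/CHO(60°) gauche 0.8; CH3(120°)/CHO(60°) gauche 1.0 → 1.8 kcal/mol.
CHO at 120° (eclipsed): I(0°)/H(0°) eclipsed 2.0; CH3(120°)/CHO(120°) eclipsed 2.7; H(240°)/H(240°) eclipsed 1.1 → 5.8 kcal/mol.
CHO at 180° (staggered): CH3(120°)/CHO(180°) gauche 1.0 → 1.0 kcal/mol.
CHO at 240° (eclipsed): I(0°)/H(0°) eclipsed 2.0; CH3(120°)/H(120°) eclipsed 1.6; H(240°)/CHO(240°) eclipsed 1.5 → 5.1 kcal/mol.
CHO at 300° (staggered): I(0°)/CHO(300°) gauche 0.8 → 0.8 kcal/mol.
The minimum (0.8 kcal/mol) occurs with CHO at 300°.

300°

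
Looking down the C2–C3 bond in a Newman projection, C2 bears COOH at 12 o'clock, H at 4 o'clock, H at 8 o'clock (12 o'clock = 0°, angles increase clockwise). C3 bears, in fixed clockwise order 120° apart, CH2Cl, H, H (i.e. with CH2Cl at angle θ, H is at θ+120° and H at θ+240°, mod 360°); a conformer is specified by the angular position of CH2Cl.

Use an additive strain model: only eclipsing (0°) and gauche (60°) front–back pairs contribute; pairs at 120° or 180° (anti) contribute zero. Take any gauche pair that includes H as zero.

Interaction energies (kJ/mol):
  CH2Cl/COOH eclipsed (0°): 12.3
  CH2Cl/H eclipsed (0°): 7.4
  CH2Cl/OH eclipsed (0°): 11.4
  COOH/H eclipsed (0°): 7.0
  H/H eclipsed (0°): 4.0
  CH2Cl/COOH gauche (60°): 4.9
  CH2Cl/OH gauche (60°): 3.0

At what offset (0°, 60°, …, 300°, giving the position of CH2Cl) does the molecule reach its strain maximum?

0°

CH2Cl at 0° (eclipsed): COOH(0°)/CH2Cl(0°) eclipsed 12.3; H(120°)/H(120°) eclipsed 4.0; H(240°)/H(240°) eclipsed 4.0 → 20.3 kJ/mol.
CH2Cl at 60° (staggered): COOH(0°)/CH2Cl(60°) gauche 4.9 → 4.9 kJ/mol.
CH2Cl at 120° (eclipsed): COOH(0°)/H(0°) eclipsed 7.0; H(120°)/CH2Cl(120°) eclipsed 7.4; H(240°)/H(240°) eclipsed 4.0 → 18.4 kJ/mol.
CH2Cl at 180° (staggered): no non-H gauche contacts → 0.0 kJ/mol.
CH2Cl at 240° (eclipsed): COOH(0°)/H(0°) eclipsed 7.0; H(120°)/H(120°) eclipsed 4.0; H(240°)/CH2Cl(240°) eclipsed 7.4 → 18.4 kJ/mol.
CH2Cl at 300° (staggered): COOH(0°)/CH2Cl(300°) gauche 4.9 → 4.9 kJ/mol.
The maximum (20.3 kJ/mol) occurs with CH2Cl at 0°.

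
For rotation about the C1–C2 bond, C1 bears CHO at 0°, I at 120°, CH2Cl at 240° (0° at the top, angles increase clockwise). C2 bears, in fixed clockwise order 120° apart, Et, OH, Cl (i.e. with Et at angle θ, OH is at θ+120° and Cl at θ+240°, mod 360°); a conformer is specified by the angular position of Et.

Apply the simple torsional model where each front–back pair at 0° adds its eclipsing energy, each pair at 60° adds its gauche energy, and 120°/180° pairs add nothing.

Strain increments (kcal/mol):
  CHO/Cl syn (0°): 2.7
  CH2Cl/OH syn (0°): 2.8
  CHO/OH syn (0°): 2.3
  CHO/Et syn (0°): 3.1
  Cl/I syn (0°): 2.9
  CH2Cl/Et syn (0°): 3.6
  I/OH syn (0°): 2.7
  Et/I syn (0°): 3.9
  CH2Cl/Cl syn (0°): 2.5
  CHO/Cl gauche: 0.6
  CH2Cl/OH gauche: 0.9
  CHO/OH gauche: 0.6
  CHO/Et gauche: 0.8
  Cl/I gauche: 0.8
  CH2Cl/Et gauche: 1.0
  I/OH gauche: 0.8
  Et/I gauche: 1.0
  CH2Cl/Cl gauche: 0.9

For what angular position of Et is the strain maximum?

Et at 0° (eclipsed): CHO–Et eclipsed, I–OH eclipsed, CH2Cl–Cl eclipsed; 3.1 + 2.7 + 2.5 = 8.3 kcal/mol.
Et at 60° (staggered): CHO–Et gauche, CHO–Cl gauche, I–Et gauche, I–OH gauche, CH2Cl–OH gauche, CH2Cl–Cl gauche; 0.8 + 0.6 + 1.0 + 0.8 + 0.9 + 0.9 = 5.0 kcal/mol.
Et at 120° (eclipsed): CHO–Cl eclipsed, I–Et eclipsed, CH2Cl–OH eclipsed; 2.7 + 3.9 + 2.8 = 9.4 kcal/mol.
Et at 180° (staggered): CHO–OH gauche, CHO–Cl gauche, I–Et gauche, I–Cl gauche, CH2Cl–Et gauche, CH2Cl–OH gauche; 0.6 + 0.6 + 1.0 + 0.8 + 1.0 + 0.9 = 4.9 kcal/mol.
Et at 240° (eclipsed): CHO–OH eclipsed, I–Cl eclipsed, CH2Cl–Et eclipsed; 2.3 + 2.9 + 3.6 = 8.8 kcal/mol.
Et at 300° (staggered): CHO–Et gauche, CHO–OH gauche, I–OH gauche, I–Cl gauche, CH2Cl–Et gauche, CH2Cl–Cl gauche; 0.8 + 0.6 + 0.8 + 0.8 + 1.0 + 0.9 = 4.9 kcal/mol.
The maximum (9.4 kcal/mol) occurs with Et at 120°.

120°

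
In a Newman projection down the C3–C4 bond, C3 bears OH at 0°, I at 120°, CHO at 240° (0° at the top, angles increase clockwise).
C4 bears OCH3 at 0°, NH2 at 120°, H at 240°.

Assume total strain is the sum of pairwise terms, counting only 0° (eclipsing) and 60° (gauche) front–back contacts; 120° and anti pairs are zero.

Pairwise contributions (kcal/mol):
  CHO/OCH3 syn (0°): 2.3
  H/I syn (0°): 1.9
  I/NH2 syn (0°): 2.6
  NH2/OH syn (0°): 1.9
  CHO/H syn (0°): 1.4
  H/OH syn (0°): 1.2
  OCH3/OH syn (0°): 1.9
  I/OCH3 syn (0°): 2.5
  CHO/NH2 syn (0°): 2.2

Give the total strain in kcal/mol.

This conformer (eclipsed): OH(0°)/OCH3(0°) eclipsed 1.9; I(120°)/NH2(120°) eclipsed 2.6; CHO(240°)/H(240°) eclipsed 1.4 → 5.9 kcal/mol.

5.9 kcal/mol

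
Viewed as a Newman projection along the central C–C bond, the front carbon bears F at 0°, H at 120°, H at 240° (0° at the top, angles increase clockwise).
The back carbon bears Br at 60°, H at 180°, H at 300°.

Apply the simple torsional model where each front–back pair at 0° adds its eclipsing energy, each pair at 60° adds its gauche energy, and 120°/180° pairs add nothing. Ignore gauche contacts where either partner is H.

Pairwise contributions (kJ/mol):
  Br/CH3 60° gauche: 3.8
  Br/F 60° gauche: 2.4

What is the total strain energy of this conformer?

2.4 kJ/mol

This conformer (staggered): F–Br gauche; 2.4 = 2.4 kJ/mol.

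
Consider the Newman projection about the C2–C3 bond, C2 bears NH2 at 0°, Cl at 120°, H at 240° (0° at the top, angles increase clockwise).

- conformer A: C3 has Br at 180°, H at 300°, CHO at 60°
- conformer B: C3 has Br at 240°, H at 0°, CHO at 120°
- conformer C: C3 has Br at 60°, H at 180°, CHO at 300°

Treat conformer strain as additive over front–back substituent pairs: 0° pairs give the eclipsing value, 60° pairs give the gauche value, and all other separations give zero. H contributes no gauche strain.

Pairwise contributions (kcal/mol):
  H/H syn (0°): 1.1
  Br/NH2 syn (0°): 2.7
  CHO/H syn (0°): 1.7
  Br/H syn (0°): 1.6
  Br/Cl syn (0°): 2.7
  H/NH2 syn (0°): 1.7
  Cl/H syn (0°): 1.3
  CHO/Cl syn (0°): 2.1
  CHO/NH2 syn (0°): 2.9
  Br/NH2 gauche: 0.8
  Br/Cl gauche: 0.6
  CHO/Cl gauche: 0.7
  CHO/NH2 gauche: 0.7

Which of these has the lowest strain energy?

A is staggered. NH2 at 0° is gauche with CHO at 60° (0.7); Cl at 120° is gauche with Br at 180° (0.6); Cl at 120° is gauche with CHO at 60° (0.7). Total 2.0 kcal/mol.
B is eclipsed. NH2 at 0° is eclipsed with H at 0° (1.7); Cl at 120° is eclipsed with CHO at 120° (2.1); H at 240° is eclipsed with Br at 240° (1.6). Total 5.4 kcal/mol.
C is staggered. NH2 at 0° is gauche with Br at 60° (0.8); NH2 at 0° is gauche with CHO at 300° (0.7); Cl at 120° is gauche with Br at 60° (0.6). Total 2.1 kcal/mol.
A has the lowest total (2.0 kcal/mol).

A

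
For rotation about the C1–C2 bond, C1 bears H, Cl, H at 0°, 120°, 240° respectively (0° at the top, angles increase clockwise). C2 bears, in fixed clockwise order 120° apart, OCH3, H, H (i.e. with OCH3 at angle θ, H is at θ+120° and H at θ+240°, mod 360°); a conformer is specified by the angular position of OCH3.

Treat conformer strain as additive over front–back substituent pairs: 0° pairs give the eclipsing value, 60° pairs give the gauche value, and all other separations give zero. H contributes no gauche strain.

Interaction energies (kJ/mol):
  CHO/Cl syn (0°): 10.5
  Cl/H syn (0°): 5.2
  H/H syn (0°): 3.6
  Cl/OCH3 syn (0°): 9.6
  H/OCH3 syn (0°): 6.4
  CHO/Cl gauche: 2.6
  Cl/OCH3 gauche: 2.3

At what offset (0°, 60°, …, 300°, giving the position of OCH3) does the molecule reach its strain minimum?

300°

OCH3 at 0° is eclipsed. H at 0° is eclipsed with OCH3 at 0° (6.4); Cl at 120° is eclipsed with H at 120° (5.2); H at 240° is eclipsed with H at 240° (3.6). Total 15.2 kJ/mol.
OCH3 at 60° is staggered. Cl at 120° is gauche with OCH3 at 60° (2.3). Total 2.3 kJ/mol.
OCH3 at 120° is eclipsed. H at 0° is eclipsed with H at 0° (3.6); Cl at 120° is eclipsed with OCH3 at 120° (9.6); H at 240° is eclipsed with H at 240° (3.6). Total 16.8 kJ/mol.
OCH3 at 180° is staggered. Cl at 120° is gauche with OCH3 at 180° (2.3). Total 2.3 kJ/mol.
OCH3 at 240° is eclipsed. H at 0° is eclipsed with H at 0° (3.6); Cl at 120° is eclipsed with H at 120° (5.2); H at 240° is eclipsed with OCH3 at 240° (6.4). Total 15.2 kJ/mol.
OCH3 at 300° (staggered): no non-H gauche contacts → 0.0 kJ/mol.
The minimum (0.0 kJ/mol) occurs with OCH3 at 300°.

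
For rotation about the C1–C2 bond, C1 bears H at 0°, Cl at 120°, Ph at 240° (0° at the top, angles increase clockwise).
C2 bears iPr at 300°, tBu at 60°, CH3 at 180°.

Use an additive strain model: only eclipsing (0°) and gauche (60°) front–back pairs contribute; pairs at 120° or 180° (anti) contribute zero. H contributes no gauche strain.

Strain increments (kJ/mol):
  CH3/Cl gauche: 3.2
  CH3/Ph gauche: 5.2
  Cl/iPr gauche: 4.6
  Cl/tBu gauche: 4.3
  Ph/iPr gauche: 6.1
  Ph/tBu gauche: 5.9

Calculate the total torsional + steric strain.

This conformer (staggered): Cl–tBu gauche, Cl–CH3 gauche, Ph–iPr gauche, Ph–CH3 gauche; 4.3 + 3.2 + 6.1 + 5.2 = 18.8 kJ/mol.

18.8 kJ/mol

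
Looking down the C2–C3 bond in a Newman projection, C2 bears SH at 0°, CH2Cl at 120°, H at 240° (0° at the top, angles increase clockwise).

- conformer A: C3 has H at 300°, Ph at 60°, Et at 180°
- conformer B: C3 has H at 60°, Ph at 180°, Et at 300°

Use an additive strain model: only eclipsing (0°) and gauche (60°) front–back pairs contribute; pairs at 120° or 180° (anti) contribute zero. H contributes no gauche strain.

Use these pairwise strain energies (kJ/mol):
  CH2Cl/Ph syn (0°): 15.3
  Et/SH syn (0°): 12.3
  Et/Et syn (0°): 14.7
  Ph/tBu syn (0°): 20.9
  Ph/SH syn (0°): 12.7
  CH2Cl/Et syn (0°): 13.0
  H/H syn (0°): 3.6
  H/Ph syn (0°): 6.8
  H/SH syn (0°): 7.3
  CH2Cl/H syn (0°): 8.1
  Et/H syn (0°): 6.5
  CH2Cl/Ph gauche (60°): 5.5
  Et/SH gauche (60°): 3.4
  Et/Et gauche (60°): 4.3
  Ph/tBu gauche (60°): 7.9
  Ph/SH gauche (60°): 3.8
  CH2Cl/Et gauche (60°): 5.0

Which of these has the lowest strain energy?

A (staggered): SH–Ph gauche, CH2Cl–Ph gauche, CH2Cl–Et gauche; 3.8 + 5.5 + 5.0 = 14.3 kJ/mol.
B (staggered): SH–Et gauche, CH2Cl–Ph gauche; 3.4 + 5.5 = 8.9 kJ/mol.
B has the lowest total (8.9 kJ/mol).

B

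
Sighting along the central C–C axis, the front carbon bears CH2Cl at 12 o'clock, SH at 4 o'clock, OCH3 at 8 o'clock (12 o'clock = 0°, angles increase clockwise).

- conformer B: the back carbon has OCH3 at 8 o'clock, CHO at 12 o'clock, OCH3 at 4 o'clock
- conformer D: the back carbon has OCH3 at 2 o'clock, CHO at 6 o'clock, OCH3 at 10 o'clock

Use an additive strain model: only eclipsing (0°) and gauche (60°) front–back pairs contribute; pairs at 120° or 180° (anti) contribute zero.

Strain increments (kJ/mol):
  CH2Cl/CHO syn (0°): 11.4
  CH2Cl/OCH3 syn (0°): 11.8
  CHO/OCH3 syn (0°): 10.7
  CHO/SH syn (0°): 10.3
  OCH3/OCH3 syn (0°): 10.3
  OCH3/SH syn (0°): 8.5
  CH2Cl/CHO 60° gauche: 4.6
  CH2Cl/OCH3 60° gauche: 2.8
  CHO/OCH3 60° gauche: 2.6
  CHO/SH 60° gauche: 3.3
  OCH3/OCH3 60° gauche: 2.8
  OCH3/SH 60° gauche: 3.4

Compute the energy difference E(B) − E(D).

+12.5 kJ/mol

B is eclipsed. CH2Cl at 0° is eclipsed with CHO at 0° (11.4); SH at 120° is eclipsed with OCH3 at 120° (8.5); OCH3 at 240° is eclipsed with OCH3 at 240° (10.3). Total 30.2 kJ/mol.
D is staggered. CH2Cl at 0° is gauche with OCH3 at 60° (2.8); CH2Cl at 0° is gauche with OCH3 at 300° (2.8); SH at 120° is gauche with OCH3 at 60° (3.4); SH at 120° is gauche with CHO at 180° (3.3); OCH3 at 240° is gauche with CHO at 180° (2.6); OCH3 at 240° is gauche with OCH3 at 300° (2.8). Total 17.7 kJ/mol.
E(B) − E(D) = 30.2 − 17.7 = +12.5 kJ/mol.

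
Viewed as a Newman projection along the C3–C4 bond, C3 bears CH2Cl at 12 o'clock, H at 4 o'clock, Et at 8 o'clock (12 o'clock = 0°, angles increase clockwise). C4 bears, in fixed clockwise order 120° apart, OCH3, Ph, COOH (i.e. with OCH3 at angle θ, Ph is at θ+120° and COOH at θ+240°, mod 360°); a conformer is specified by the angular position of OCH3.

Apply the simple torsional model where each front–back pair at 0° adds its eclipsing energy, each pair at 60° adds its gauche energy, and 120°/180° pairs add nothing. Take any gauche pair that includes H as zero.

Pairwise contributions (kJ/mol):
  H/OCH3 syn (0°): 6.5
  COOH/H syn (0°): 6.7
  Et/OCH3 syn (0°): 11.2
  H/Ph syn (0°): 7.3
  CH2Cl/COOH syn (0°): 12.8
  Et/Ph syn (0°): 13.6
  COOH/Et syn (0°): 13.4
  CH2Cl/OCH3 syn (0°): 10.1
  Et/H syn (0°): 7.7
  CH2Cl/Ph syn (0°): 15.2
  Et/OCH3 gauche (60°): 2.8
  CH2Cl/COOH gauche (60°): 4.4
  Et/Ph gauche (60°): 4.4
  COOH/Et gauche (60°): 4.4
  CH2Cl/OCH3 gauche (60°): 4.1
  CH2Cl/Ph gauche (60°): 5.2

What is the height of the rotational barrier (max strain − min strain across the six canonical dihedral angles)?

OCH3 at 0° (eclipsed): CH2Cl–OCH3 eclipsed, H–Ph eclipsed, Et–COOH eclipsed; 10.1 + 7.3 + 13.4 = 30.8 kJ/mol.
OCH3 at 60° (staggered): CH2Cl–OCH3 gauche, CH2Cl–COOH gauche, Et–Ph gauche, Et–COOH gauche; 4.1 + 4.4 + 4.4 + 4.4 = 17.3 kJ/mol.
OCH3 at 120° (eclipsed): CH2Cl–COOH eclipsed, H–OCH3 eclipsed, Et–Ph eclipsed; 12.8 + 6.5 + 13.6 = 32.9 kJ/mol.
OCH3 at 180° (staggered): CH2Cl–Ph gauche, CH2Cl–COOH gauche, Et–OCH3 gauche, Et–Ph gauche; 5.2 + 4.4 + 2.8 + 4.4 = 16.8 kJ/mol.
OCH3 at 240° (eclipsed): CH2Cl–Ph eclipsed, H–COOH eclipsed, Et–OCH3 eclipsed; 15.2 + 6.7 + 11.2 = 33.1 kJ/mol.
OCH3 at 300° (staggered): CH2Cl–OCH3 gauche, CH2Cl–Ph gauche, Et–OCH3 gauche, Et–COOH gauche; 4.1 + 5.2 + 2.8 + 4.4 = 16.5 kJ/mol.
Max at 240° (33.1 kJ/mol), min at 300° (16.5 kJ/mol); barrier = 16.6 kJ/mol.

16.6 kJ/mol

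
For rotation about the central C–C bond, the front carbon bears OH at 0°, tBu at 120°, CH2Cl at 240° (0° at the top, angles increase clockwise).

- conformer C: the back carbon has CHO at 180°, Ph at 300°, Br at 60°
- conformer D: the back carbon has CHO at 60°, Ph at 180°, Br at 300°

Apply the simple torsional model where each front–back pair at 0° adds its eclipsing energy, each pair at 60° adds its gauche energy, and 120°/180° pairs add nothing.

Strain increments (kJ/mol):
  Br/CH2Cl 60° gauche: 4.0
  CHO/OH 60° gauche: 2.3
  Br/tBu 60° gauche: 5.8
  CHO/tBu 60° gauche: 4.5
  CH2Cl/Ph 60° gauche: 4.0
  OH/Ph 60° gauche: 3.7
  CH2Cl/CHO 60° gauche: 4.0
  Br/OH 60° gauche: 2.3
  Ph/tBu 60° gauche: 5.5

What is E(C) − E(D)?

+1.7 kJ/mol

C (staggered): OH(0°)/Ph(300°) gauche 3.7; OH(0°)/Br(60°) gauche 2.3; tBu(120°)/CHO(180°) gauche 4.5; tBu(120°)/Br(60°) gauche 5.8; CH2Cl(240°)/CHO(180°) gauche 4.0; CH2Cl(240°)/Ph(300°) gauche 4.0 → 24.3 kJ/mol.
D (staggered): OH(0°)/CHO(60°) gauche 2.3; OH(0°)/Br(300°) gauche 2.3; tBu(120°)/CHO(60°) gauche 4.5; tBu(120°)/Ph(180°) gauche 5.5; CH2Cl(240°)/Ph(180°) gauche 4.0; CH2Cl(240°)/Br(300°) gauche 4.0 → 22.6 kJ/mol.
E(C) − E(D) = 24.3 − 22.6 = +1.7 kJ/mol.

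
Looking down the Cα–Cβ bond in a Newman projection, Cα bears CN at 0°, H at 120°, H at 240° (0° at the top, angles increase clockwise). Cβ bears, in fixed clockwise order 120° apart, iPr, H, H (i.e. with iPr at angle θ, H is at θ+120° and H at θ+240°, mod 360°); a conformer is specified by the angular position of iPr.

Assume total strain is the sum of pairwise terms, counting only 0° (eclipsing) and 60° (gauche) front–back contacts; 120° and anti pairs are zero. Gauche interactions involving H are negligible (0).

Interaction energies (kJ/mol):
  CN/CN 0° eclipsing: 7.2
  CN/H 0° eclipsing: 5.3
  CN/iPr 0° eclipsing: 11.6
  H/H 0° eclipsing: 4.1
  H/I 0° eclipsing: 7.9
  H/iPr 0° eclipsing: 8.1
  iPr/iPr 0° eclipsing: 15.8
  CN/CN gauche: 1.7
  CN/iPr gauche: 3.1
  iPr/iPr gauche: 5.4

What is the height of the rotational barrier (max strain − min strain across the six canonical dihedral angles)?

19.8 kJ/mol

iPr at 0° (eclipsed): CN(0°)/iPr(0°) eclipsed 11.6; H(120°)/H(120°) eclipsed 4.1; H(240°)/H(240°) eclipsed 4.1 → 19.8 kJ/mol.
iPr at 60° (staggered): CN(0°)/iPr(60°) gauche 3.1 → 3.1 kJ/mol.
iPr at 120° (eclipsed): CN(0°)/H(0°) eclipsed 5.3; H(120°)/iPr(120°) eclipsed 8.1; H(240°)/H(240°) eclipsed 4.1 → 17.5 kJ/mol.
iPr at 180° (staggered): no non-H gauche contacts → 0.0 kJ/mol.
iPr at 240° (eclipsed): CN(0°)/H(0°) eclipsed 5.3; H(120°)/H(120°) eclipsed 4.1; H(240°)/iPr(240°) eclipsed 8.1 → 17.5 kJ/mol.
iPr at 300° (staggered): CN(0°)/iPr(300°) gauche 3.1 → 3.1 kJ/mol.
Max at 0° (19.8 kJ/mol), min at 180° (0.0 kJ/mol); barrier = 19.8 kJ/mol.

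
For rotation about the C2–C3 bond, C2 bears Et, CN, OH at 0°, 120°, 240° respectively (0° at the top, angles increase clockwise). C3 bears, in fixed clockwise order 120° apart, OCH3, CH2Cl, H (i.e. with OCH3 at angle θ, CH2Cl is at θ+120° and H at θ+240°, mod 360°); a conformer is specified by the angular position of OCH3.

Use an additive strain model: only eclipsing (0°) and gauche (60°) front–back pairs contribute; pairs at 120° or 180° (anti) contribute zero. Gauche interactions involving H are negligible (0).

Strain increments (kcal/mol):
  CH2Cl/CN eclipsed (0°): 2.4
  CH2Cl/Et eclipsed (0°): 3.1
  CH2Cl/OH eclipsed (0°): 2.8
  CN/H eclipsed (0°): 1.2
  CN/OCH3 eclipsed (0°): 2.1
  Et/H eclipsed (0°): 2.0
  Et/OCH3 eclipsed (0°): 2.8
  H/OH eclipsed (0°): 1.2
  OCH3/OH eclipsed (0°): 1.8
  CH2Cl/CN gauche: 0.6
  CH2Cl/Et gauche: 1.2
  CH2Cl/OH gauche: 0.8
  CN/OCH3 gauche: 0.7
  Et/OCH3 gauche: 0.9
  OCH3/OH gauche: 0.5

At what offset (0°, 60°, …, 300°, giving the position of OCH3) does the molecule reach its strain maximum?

OCH3 at 0° (eclipsed): Et–OCH3 eclipsed, CN–CH2Cl eclipsed, OH–H eclipsed; 2.8 + 2.4 + 1.2 = 6.4 kcal/mol.
OCH3 at 60° (staggered): Et–OCH3 gauche, CN–OCH3 gauche, CN–CH2Cl gauche, OH–CH2Cl gauche; 0.9 + 0.7 + 0.6 + 0.8 = 3.0 kcal/mol.
OCH3 at 120° (eclipsed): Et–H eclipsed, CN–OCH3 eclipsed, OH–CH2Cl eclipsed; 2.0 + 2.1 + 2.8 = 6.9 kcal/mol.
OCH3 at 180° (staggered): Et–CH2Cl gauche, CN–OCH3 gauche, OH–OCH3 gauche, OH–CH2Cl gauche; 1.2 + 0.7 + 0.5 + 0.8 = 3.2 kcal/mol.
OCH3 at 240° (eclipsed): Et–CH2Cl eclipsed, CN–H eclipsed, OH–OCH3 eclipsed; 3.1 + 1.2 + 1.8 = 6.1 kcal/mol.
OCH3 at 300° (staggered): Et–OCH3 gauche, Et–CH2Cl gauche, CN–CH2Cl gauche, OH–OCH3 gauche; 0.9 + 1.2 + 0.6 + 0.5 = 3.2 kcal/mol.
The maximum (6.9 kcal/mol) occurs with OCH3 at 120°.

120°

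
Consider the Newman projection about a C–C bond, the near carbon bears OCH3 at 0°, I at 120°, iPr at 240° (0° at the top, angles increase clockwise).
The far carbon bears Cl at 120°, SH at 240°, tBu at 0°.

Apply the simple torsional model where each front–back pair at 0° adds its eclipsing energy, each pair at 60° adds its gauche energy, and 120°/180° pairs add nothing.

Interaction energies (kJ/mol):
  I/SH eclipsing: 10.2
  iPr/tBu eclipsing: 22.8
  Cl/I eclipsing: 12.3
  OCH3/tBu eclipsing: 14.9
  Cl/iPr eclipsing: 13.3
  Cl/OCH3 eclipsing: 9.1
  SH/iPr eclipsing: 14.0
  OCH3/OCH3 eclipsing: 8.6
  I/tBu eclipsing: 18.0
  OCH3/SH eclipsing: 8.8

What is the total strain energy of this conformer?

41.2 kJ/mol

This conformer (eclipsed): OCH3(0°)/tBu(0°) eclipsed 14.9; I(120°)/Cl(120°) eclipsed 12.3; iPr(240°)/SH(240°) eclipsed 14.0 → 41.2 kJ/mol.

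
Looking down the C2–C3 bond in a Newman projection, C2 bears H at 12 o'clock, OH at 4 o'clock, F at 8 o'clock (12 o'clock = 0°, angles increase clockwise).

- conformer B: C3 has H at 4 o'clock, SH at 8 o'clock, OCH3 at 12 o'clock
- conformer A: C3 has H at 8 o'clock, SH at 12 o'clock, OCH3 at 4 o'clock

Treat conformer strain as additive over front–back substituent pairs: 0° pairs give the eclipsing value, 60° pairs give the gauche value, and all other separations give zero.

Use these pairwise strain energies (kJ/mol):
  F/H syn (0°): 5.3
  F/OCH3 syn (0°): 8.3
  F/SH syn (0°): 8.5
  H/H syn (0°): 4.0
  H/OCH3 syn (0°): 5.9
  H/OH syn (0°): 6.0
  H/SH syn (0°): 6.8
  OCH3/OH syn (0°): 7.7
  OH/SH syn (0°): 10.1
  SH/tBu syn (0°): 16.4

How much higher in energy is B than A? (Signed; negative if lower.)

B (eclipsed): H(0°)/OCH3(0°) eclipsed 5.9; OH(120°)/H(120°) eclipsed 6.0; F(240°)/SH(240°) eclipsed 8.5 → 20.4 kJ/mol.
A (eclipsed): H(0°)/SH(0°) eclipsed 6.8; OH(120°)/OCH3(120°) eclipsed 7.7; F(240°)/H(240°) eclipsed 5.3 → 19.8 kJ/mol.
E(B) − E(A) = 20.4 − 19.8 = +0.6 kJ/mol.

+0.6 kJ/mol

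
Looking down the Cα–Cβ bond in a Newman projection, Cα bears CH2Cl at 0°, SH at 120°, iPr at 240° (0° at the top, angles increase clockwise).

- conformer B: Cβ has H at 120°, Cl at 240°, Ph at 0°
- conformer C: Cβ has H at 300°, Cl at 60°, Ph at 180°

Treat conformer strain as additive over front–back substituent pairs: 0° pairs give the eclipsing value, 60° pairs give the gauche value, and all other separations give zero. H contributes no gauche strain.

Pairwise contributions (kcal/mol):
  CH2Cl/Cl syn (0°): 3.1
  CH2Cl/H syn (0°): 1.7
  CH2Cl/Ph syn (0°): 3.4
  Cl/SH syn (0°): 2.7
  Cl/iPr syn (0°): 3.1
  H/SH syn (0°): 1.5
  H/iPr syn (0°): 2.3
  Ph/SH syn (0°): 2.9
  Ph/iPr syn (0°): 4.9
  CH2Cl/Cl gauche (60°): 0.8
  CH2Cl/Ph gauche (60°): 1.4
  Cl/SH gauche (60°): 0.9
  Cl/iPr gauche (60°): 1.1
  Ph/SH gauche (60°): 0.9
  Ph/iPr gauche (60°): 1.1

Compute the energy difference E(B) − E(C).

+4.3 kcal/mol

B is eclipsed. CH2Cl at 0° is eclipsed with Ph at 0° (3.4); SH at 120° is eclipsed with H at 120° (1.5); iPr at 240° is eclipsed with Cl at 240° (3.1). Total 8.0 kcal/mol.
C is staggered. CH2Cl at 0° is gauche with Cl at 60° (0.8); SH at 120° is gauche with Cl at 60° (0.9); SH at 120° is gauche with Ph at 180° (0.9); iPr at 240° is gauche with Ph at 180° (1.1). Total 3.7 kcal/mol.
E(B) − E(C) = 8.0 − 3.7 = +4.3 kcal/mol.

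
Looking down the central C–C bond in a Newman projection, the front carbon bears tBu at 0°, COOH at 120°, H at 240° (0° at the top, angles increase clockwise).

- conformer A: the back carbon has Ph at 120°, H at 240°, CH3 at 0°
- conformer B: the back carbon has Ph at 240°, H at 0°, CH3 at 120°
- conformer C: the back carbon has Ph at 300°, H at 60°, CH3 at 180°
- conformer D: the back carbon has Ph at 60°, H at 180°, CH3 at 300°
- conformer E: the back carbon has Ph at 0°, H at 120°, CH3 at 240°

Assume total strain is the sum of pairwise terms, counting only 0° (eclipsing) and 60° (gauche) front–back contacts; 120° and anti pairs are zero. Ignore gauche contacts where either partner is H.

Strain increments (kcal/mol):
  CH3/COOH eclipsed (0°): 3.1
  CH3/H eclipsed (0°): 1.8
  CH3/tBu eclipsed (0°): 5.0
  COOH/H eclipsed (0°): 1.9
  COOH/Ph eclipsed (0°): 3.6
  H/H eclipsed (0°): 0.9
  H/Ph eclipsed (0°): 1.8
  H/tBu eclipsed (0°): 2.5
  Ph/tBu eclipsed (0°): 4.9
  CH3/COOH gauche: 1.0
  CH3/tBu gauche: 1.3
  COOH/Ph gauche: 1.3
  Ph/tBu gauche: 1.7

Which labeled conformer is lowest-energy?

C

A (eclipsed): tBu(0°)/CH3(0°) eclipsed 5.0; COOH(120°)/Ph(120°) eclipsed 3.6; H(240°)/H(240°) eclipsed 0.9 → 9.5 kcal/mol.
B (eclipsed): tBu(0°)/H(0°) eclipsed 2.5; COOH(120°)/CH3(120°) eclipsed 3.1; H(240°)/Ph(240°) eclipsed 1.8 → 7.4 kcal/mol.
C (staggered): tBu(0°)/Ph(300°) gauche 1.7; COOH(120°)/CH3(180°) gauche 1.0 → 2.7 kcal/mol.
D (staggered): tBu(0°)/Ph(60°) gauche 1.7; tBu(0°)/CH3(300°) gauche 1.3; COOH(120°)/Ph(60°) gauche 1.3 → 4.3 kcal/mol.
E (eclipsed): tBu(0°)/Ph(0°) eclipsed 4.9; COOH(120°)/H(120°) eclipsed 1.9; H(240°)/CH3(240°) eclipsed 1.8 → 8.6 kcal/mol.
C has the lowest total (2.7 kcal/mol).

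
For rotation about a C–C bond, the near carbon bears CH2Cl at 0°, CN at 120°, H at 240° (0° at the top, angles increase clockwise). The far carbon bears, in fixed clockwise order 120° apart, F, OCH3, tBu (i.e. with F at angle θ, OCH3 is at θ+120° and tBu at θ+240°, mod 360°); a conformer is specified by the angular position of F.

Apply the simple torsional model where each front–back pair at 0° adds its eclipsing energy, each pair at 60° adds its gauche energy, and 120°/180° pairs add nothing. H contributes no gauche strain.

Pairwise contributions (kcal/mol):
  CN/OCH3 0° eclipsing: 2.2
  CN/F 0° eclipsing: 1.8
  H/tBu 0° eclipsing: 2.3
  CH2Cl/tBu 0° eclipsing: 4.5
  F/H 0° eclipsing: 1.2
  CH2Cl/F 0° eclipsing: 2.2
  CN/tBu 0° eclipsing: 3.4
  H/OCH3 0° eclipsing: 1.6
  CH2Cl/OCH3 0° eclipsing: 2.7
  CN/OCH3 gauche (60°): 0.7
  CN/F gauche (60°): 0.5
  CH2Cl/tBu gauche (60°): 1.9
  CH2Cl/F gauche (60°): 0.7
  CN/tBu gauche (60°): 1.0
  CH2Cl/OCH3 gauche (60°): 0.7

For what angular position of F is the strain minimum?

300°

F at 0° (eclipsed): CH2Cl(0°)/F(0°) eclipsed 2.2; CN(120°)/OCH3(120°) eclipsed 2.2; H(240°)/tBu(240°) eclipsed 2.3 → 6.7 kcal/mol.
F at 60° (staggered): CH2Cl(0°)/F(60°) gauche 0.7; CH2Cl(0°)/tBu(300°) gauche 1.9; CN(120°)/F(60°) gauche 0.5; CN(120°)/OCH3(180°) gauche 0.7 → 3.8 kcal/mol.
F at 120° (eclipsed): CH2Cl(0°)/tBu(0°) eclipsed 4.5; CN(120°)/F(120°) eclipsed 1.8; H(240°)/OCH3(240°) eclipsed 1.6 → 7.9 kcal/mol.
F at 180° (staggered): CH2Cl(0°)/OCH3(300°) gauche 0.7; CH2Cl(0°)/tBu(60°) gauche 1.9; CN(120°)/F(180°) gauche 0.5; CN(120°)/tBu(60°) gauche 1.0 → 4.1 kcal/mol.
F at 240° (eclipsed): CH2Cl(0°)/OCH3(0°) eclipsed 2.7; CN(120°)/tBu(120°) eclipsed 3.4; H(240°)/F(240°) eclipsed 1.2 → 7.3 kcal/mol.
F at 300° (staggered): CH2Cl(0°)/F(300°) gauche 0.7; CH2Cl(0°)/OCH3(60°) gauche 0.7; CN(120°)/OCH3(60°) gauche 0.7; CN(120°)/tBu(180°) gauche 1.0 → 3.1 kcal/mol.
The minimum (3.1 kcal/mol) occurs with F at 300°.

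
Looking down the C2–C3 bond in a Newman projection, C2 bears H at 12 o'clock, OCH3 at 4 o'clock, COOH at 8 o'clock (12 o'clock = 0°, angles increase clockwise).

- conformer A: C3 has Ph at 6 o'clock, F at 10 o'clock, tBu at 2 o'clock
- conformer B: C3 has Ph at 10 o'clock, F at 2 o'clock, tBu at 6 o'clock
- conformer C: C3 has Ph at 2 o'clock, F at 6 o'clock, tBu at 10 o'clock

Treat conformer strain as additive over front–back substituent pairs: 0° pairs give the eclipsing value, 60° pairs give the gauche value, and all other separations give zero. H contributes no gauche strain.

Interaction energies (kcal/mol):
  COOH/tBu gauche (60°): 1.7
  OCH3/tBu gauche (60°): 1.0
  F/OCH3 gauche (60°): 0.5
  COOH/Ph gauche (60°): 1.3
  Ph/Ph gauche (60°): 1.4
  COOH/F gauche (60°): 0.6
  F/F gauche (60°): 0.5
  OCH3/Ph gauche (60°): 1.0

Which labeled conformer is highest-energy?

A (staggered): OCH3(120°)/Ph(180°) gauche 1.0; OCH3(120°)/tBu(60°) gauche 1.0; COOH(240°)/Ph(180°) gauche 1.3; COOH(240°)/F(300°) gauche 0.6 → 3.9 kcal/mol.
B (staggered): OCH3(120°)/F(60°) gauche 0.5; OCH3(120°)/tBu(180°) gauche 1.0; COOH(240°)/Ph(300°) gauche 1.3; COOH(240°)/tBu(180°) gauche 1.7 → 4.5 kcal/mol.
C (staggered): OCH3(120°)/Ph(60°) gauche 1.0; OCH3(120°)/F(180°) gauche 0.5; COOH(240°)/F(180°) gauche 0.6; COOH(240°)/tBu(300°) gauche 1.7 → 3.8 kcal/mol.
B has the highest total (4.5 kcal/mol).

B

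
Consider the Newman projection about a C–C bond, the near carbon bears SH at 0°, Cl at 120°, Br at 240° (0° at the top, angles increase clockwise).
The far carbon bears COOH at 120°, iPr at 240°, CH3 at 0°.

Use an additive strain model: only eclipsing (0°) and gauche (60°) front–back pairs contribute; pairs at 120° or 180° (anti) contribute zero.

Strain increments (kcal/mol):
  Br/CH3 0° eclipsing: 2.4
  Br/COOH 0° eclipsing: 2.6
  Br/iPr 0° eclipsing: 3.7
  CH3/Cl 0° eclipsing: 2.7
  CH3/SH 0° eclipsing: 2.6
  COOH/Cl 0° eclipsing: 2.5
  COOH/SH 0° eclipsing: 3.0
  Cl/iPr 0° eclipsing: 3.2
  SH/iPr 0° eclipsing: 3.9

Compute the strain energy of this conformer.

This conformer (eclipsed): SH(0°)/CH3(0°) eclipsed 2.6; Cl(120°)/COOH(120°) eclipsed 2.5; Br(240°)/iPr(240°) eclipsed 3.7 → 8.8 kcal/mol.

8.8 kcal/mol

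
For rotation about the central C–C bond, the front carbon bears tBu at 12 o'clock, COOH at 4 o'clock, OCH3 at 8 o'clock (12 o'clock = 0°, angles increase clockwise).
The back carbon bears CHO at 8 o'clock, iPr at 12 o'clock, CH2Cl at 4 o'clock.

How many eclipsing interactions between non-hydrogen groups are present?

Non-H eclipsing pairs: tBu(0°)/iPr(0°); COOH(120°)/CH2Cl(120°); OCH3(240°)/CHO(240°) — 3 interactions.

3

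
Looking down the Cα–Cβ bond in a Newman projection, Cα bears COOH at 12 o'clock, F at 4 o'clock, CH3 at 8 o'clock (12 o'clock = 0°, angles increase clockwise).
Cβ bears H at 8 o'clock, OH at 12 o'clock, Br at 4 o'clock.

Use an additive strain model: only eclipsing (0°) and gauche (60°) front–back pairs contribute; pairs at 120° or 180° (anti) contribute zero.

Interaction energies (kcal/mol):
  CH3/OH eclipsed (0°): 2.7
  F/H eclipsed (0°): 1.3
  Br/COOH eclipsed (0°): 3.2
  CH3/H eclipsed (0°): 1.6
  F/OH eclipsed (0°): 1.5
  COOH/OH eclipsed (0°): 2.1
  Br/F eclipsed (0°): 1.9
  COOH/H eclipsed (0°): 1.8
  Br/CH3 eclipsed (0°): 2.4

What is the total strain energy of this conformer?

This conformer (eclipsed): COOH(0°)/OH(0°) eclipsed 2.1; F(120°)/Br(120°) eclipsed 1.9; CH3(240°)/H(240°) eclipsed 1.6 → 5.6 kcal/mol.

5.6 kcal/mol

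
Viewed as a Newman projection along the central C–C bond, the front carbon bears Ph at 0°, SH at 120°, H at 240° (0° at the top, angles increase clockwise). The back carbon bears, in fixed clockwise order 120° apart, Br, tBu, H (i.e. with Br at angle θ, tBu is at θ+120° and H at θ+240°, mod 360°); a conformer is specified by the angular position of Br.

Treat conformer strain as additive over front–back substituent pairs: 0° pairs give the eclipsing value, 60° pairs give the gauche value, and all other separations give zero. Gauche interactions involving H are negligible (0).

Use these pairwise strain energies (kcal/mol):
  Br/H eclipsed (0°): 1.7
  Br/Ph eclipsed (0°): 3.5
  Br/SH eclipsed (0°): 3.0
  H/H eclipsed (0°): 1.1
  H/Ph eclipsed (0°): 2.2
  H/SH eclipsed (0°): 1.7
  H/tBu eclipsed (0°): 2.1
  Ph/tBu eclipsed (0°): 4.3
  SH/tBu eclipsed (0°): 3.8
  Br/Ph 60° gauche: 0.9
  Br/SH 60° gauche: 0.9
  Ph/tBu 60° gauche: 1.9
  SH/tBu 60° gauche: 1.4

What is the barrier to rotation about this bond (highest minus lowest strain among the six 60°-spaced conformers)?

Br at 0° (eclipsed): Ph(0°)/Br(0°) eclipsed 3.5; SH(120°)/tBu(120°) eclipsed 3.8; H(240°)/H(240°) eclipsed 1.1 → 8.4 kcal/mol.
Br at 60° (staggered): Ph(0°)/Br(60°) gauche 0.9; SH(120°)/Br(60°) gauche 0.9; SH(120°)/tBu(180°) gauche 1.4 → 3.2 kcal/mol.
Br at 120° (eclipsed): Ph(0°)/H(0°) eclipsed 2.2; SH(120°)/Br(120°) eclipsed 3.0; H(240°)/tBu(240°) eclipsed 2.1 → 7.3 kcal/mol.
Br at 180° (staggered): Ph(0°)/tBu(300°) gauche 1.9; SH(120°)/Br(180°) gauche 0.9 → 2.8 kcal/mol.
Br at 240° (eclipsed): Ph(0°)/tBu(0°) eclipsed 4.3; SH(120°)/H(120°) eclipsed 1.7; H(240°)/Br(240°) eclipsed 1.7 → 7.7 kcal/mol.
Br at 300° (staggered): Ph(0°)/Br(300°) gauche 0.9; Ph(0°)/tBu(60°) gauche 1.9; SH(120°)/tBu(60°) gauche 1.4 → 4.2 kcal/mol.
Max at 0° (8.4 kcal/mol), min at 180° (2.8 kcal/mol); barrier = 5.6 kcal/mol.

5.6 kcal/mol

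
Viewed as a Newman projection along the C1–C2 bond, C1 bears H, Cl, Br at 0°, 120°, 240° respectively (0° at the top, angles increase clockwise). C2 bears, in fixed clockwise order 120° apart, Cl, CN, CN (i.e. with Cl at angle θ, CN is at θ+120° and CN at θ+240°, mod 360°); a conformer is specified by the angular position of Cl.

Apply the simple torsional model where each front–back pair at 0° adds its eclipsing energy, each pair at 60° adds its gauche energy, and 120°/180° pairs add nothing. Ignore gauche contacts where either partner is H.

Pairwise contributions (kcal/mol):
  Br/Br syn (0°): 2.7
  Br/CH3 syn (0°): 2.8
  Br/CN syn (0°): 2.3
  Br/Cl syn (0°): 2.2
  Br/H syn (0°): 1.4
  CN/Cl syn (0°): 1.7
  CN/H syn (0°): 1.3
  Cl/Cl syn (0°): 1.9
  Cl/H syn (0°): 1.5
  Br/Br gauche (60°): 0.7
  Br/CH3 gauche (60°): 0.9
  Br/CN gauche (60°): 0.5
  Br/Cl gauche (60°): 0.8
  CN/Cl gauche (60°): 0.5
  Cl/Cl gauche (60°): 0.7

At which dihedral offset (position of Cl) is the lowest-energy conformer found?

Cl at 0° (eclipsed): H–Cl eclipsed, Cl–CN eclipsed, Br–CN eclipsed; 1.5 + 1.7 + 2.3 = 5.5 kcal/mol.
Cl at 60° (staggered): Cl–Cl gauche, Cl–CN gauche, Br–CN gauche, Br–CN gauche; 0.7 + 0.5 + 0.5 + 0.5 = 2.2 kcal/mol.
Cl at 120° (eclipsed): H–CN eclipsed, Cl–Cl eclipsed, Br–CN eclipsed; 1.3 + 1.9 + 2.3 = 5.5 kcal/mol.
Cl at 180° (staggered): Cl–Cl gauche, Cl–CN gauche, Br–Cl gauche, Br–CN gauche; 0.7 + 0.5 + 0.8 + 0.5 = 2.5 kcal/mol.
Cl at 240° (eclipsed): H–CN eclipsed, Cl–CN eclipsed, Br–Cl eclipsed; 1.3 + 1.7 + 2.2 = 5.2 kcal/mol.
Cl at 300° (staggered): Cl–CN gauche, Cl–CN gauche, Br–Cl gauche, Br–CN gauche; 0.5 + 0.5 + 0.8 + 0.5 = 2.3 kcal/mol.
The minimum (2.2 kcal/mol) occurs with Cl at 60°.

60°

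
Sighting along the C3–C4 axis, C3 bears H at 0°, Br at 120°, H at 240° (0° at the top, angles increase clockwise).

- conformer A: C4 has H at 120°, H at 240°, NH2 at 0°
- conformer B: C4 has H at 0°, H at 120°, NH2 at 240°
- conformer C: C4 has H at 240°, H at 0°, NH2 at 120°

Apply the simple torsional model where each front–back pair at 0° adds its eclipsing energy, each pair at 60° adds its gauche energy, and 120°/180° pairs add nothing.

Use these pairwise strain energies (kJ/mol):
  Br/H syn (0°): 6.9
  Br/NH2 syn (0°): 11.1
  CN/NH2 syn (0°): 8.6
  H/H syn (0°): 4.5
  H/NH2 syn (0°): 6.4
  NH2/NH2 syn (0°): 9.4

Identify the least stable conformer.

A (eclipsed): H–NH2 eclipsed, Br–H eclipsed, H–H eclipsed; 6.4 + 6.9 + 4.5 = 17.8 kJ/mol.
B (eclipsed): H–H eclipsed, Br–H eclipsed, H–NH2 eclipsed; 4.5 + 6.9 + 6.4 = 17.8 kJ/mol.
C (eclipsed): H–H eclipsed, Br–NH2 eclipsed, H–H eclipsed; 4.5 + 11.1 + 4.5 = 20.1 kJ/mol.
C has the highest total (20.1 kJ/mol).

C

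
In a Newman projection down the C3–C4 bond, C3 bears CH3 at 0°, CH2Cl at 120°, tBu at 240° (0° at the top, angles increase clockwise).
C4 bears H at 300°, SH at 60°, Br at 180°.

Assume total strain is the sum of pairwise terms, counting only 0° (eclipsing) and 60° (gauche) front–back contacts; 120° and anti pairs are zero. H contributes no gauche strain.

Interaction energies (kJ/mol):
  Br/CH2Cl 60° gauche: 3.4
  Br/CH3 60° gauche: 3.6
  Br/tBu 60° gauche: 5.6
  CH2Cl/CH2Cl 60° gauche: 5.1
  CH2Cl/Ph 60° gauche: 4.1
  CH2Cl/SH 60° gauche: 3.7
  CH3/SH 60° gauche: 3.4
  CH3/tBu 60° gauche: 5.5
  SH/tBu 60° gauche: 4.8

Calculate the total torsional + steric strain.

This conformer (staggered): CH3–SH gauche, CH2Cl–SH gauche, CH2Cl–Br gauche, tBu–Br gauche; 3.4 + 3.7 + 3.4 + 5.6 = 16.1 kJ/mol.

16.1 kJ/mol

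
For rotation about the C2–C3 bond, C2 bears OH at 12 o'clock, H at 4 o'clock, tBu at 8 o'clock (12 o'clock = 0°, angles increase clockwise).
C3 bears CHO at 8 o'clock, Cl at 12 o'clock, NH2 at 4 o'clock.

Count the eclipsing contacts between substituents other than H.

2

Non-H eclipsing pairs: OH(0°)/Cl(0°); tBu(240°)/CHO(240°) — 2 interactions.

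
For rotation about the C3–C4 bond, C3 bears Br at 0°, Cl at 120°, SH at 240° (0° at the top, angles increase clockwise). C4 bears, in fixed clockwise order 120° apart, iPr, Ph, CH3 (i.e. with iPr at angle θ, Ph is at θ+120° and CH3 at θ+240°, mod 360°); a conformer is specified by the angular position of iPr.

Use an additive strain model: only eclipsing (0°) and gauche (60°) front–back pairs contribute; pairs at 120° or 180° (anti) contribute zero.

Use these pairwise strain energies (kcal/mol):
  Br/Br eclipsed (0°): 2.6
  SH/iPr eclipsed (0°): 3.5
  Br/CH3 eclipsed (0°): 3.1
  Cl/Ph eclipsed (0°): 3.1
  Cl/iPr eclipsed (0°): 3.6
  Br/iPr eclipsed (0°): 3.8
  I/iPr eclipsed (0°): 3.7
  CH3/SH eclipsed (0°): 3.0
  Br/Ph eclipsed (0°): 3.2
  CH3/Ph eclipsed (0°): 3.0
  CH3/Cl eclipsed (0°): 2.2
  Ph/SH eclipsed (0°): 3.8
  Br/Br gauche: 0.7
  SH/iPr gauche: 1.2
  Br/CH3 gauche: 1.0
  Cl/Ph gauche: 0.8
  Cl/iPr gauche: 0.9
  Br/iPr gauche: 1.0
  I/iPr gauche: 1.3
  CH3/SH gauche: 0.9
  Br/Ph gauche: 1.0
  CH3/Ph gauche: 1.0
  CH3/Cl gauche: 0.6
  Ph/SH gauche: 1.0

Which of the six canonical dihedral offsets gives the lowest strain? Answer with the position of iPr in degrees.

iPr at 0° is eclipsed. Br at 0° is eclipsed with iPr at 0° (3.8); Cl at 120° is eclipsed with Ph at 120° (3.1); SH at 240° is eclipsed with CH3 at 240° (3.0). Total 9.9 kcal/mol.
iPr at 60° is staggered. Br at 0° is gauche with iPr at 60° (1.0); Br at 0° is gauche with CH3 at 300° (1.0); Cl at 120° is gauche with iPr at 60° (0.9); Cl at 120° is gauche with Ph at 180° (0.8); SH at 240° is gauche with Ph at 180° (1.0); SH at 240° is gauche with CH3 at 300° (0.9). Total 5.6 kcal/mol.
iPr at 120° is eclipsed. Br at 0° is eclipsed with CH3 at 0° (3.1); Cl at 120° is eclipsed with iPr at 120° (3.6); SH at 240° is eclipsed with Ph at 240° (3.8). Total 10.5 kcal/mol.
iPr at 180° is staggered. Br at 0° is gauche with Ph at 300° (1.0); Br at 0° is gauche with CH3 at 60° (1.0); Cl at 120° is gauche with iPr at 180° (0.9); Cl at 120° is gauche with CH3 at 60° (0.6); SH at 240° is gauche with iPr at 180° (1.2); SH at 240° is gauche with Ph at 300° (1.0). Total 5.7 kcal/mol.
iPr at 240° is eclipsed. Br at 0° is eclipsed with Ph at 0° (3.2); Cl at 120° is eclipsed with CH3 at 120° (2.2); SH at 240° is eclipsed with iPr at 240° (3.5). Total 8.9 kcal/mol.
iPr at 300° is staggered. Br at 0° is gauche with iPr at 300° (1.0); Br at 0° is gauche with Ph at 60° (1.0); Cl at 120° is gauche with Ph at 60° (0.8); Cl at 120° is gauche with CH3 at 180° (0.6); SH at 240° is gauche with iPr at 300° (1.2); SH at 240° is gauche with CH3 at 180° (0.9). Total 5.5 kcal/mol.
The minimum (5.5 kcal/mol) occurs with iPr at 300°.

300°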